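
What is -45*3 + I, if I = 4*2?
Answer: -127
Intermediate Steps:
I = 8
-45*3 + I = -45*3 + 8 = -135 + 8 = -127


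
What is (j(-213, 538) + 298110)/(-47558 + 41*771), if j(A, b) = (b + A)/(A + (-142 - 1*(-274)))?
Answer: -24146585/1291707 ≈ -18.694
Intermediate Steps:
j(A, b) = (A + b)/(132 + A) (j(A, b) = (A + b)/(A + (-142 + 274)) = (A + b)/(A + 132) = (A + b)/(132 + A))
(j(-213, 538) + 298110)/(-47558 + 41*771) = ((-213 + 538)/(132 - 213) + 298110)/(-47558 + 41*771) = (325/(-81) + 298110)/(-47558 + 31611) = (-1/81*325 + 298110)/(-15947) = (-325/81 + 298110)*(-1/15947) = (24146585/81)*(-1/15947) = -24146585/1291707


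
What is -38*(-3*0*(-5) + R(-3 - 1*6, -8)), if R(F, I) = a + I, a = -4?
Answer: 456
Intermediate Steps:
R(F, I) = -4 + I
-38*(-3*0*(-5) + R(-3 - 1*6, -8)) = -38*(-3*0*(-5) + (-4 - 8)) = -38*(0*(-5) - 12) = -38*(0 - 12) = -38*(-12) = 456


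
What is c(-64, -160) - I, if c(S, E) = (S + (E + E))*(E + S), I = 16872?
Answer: 69144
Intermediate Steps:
c(S, E) = (E + S)*(S + 2*E) (c(S, E) = (S + 2*E)*(E + S) = (E + S)*(S + 2*E))
c(-64, -160) - I = ((-64)**2 + 2*(-160)**2 + 3*(-160)*(-64)) - 1*16872 = (4096 + 2*25600 + 30720) - 16872 = (4096 + 51200 + 30720) - 16872 = 86016 - 16872 = 69144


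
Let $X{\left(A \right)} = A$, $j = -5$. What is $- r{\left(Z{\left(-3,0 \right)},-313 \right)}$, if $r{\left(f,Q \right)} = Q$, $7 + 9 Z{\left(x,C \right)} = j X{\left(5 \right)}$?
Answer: $313$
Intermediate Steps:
$Z{\left(x,C \right)} = - \frac{32}{9}$ ($Z{\left(x,C \right)} = - \frac{7}{9} + \frac{\left(-5\right) 5}{9} = - \frac{7}{9} + \frac{1}{9} \left(-25\right) = - \frac{7}{9} - \frac{25}{9} = - \frac{32}{9}$)
$- r{\left(Z{\left(-3,0 \right)},-313 \right)} = \left(-1\right) \left(-313\right) = 313$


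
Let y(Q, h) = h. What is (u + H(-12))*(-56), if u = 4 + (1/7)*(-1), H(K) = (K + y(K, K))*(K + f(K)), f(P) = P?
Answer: -32472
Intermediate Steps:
H(K) = 4*K² (H(K) = (K + K)*(K + K) = (2*K)*(2*K) = 4*K²)
u = 27/7 (u = 4 + (1*(⅐))*(-1) = 4 + (⅐)*(-1) = 4 - ⅐ = 27/7 ≈ 3.8571)
(u + H(-12))*(-56) = (27/7 + 4*(-12)²)*(-56) = (27/7 + 4*144)*(-56) = (27/7 + 576)*(-56) = (4059/7)*(-56) = -32472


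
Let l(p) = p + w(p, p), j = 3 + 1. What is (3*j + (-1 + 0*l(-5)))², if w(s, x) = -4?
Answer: 121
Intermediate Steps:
j = 4
l(p) = -4 + p (l(p) = p - 4 = -4 + p)
(3*j + (-1 + 0*l(-5)))² = (3*4 + (-1 + 0*(-4 - 5)))² = (12 + (-1 + 0*(-9)))² = (12 + (-1 + 0))² = (12 - 1)² = 11² = 121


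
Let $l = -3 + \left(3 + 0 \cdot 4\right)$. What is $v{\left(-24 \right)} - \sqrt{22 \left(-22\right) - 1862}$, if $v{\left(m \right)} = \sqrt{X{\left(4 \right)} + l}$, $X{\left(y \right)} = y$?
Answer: $2 - i \sqrt{2346} \approx 2.0 - 48.436 i$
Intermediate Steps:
$l = 0$ ($l = -3 + \left(3 + 0\right) = -3 + 3 = 0$)
$v{\left(m \right)} = 2$ ($v{\left(m \right)} = \sqrt{4 + 0} = \sqrt{4} = 2$)
$v{\left(-24 \right)} - \sqrt{22 \left(-22\right) - 1862} = 2 - \sqrt{22 \left(-22\right) - 1862} = 2 - \sqrt{-484 - 1862} = 2 - \sqrt{-2346} = 2 - i \sqrt{2346}$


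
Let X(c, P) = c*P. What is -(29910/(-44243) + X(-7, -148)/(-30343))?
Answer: 953394878/1342465349 ≈ 0.71018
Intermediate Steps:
X(c, P) = P*c
-(29910/(-44243) + X(-7, -148)/(-30343)) = -(29910/(-44243) - 148*(-7)/(-30343)) = -(29910*(-1/44243) + 1036*(-1/30343)) = -(-29910/44243 - 1036/30343) = -1*(-953394878/1342465349) = 953394878/1342465349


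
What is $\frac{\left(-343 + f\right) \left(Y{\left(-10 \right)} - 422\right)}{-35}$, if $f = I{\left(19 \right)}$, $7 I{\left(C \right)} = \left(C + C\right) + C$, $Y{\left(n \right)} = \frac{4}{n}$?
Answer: $- \frac{4950528}{1225} \approx -4041.2$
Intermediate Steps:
$I{\left(C \right)} = \frac{3 C}{7}$ ($I{\left(C \right)} = \frac{\left(C + C\right) + C}{7} = \frac{2 C + C}{7} = \frac{3 C}{7}$)
$f = \frac{57}{7}$ ($f = \frac{3}{7} \cdot 19 = \frac{57}{7} \approx 8.1429$)
$\frac{\left(-343 + f\right) \left(Y{\left(-10 \right)} - 422\right)}{-35} = \frac{\left(-343 + \frac{57}{7}\right) \left(\frac{4}{-10} - 422\right)}{-35} = - \frac{2344 \left(4 \left(- \frac{1}{10}\right) - 422\right)}{7} \left(- \frac{1}{35}\right) = - \frac{2344 \left(- \frac{2}{5} - 422\right)}{7} \left(- \frac{1}{35}\right) = \left(- \frac{2344}{7}\right) \left(- \frac{2112}{5}\right) \left(- \frac{1}{35}\right) = \frac{4950528}{35} \left(- \frac{1}{35}\right) = - \frac{4950528}{1225}$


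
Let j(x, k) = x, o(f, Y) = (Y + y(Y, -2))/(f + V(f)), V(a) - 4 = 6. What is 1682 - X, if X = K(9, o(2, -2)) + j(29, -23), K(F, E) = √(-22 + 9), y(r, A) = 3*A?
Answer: 1653 - I*√13 ≈ 1653.0 - 3.6056*I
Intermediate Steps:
V(a) = 10 (V(a) = 4 + 6 = 10)
o(f, Y) = (-6 + Y)/(10 + f) (o(f, Y) = (Y + 3*(-2))/(f + 10) = (Y - 6)/(10 + f) = (-6 + Y)/(10 + f))
K(F, E) = I*√13 (K(F, E) = √(-13) = I*√13)
X = 29 + I*√13 (X = I*√13 + 29 = 29 + I*√13 ≈ 29.0 + 3.6056*I)
1682 - X = 1682 - (29 + I*√13) = 1682 + (-29 - I*√13) = 1653 - I*√13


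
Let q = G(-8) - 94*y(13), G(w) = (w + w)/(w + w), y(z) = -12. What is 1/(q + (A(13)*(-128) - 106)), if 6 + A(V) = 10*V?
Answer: -1/14849 ≈ -6.7345e-5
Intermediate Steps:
A(V) = -6 + 10*V
G(w) = 1 (G(w) = (2*w)/((2*w)) = (2*w)*(1/(2*w)) = 1)
q = 1129 (q = 1 - 94*(-12) = 1 + 1128 = 1129)
1/(q + (A(13)*(-128) - 106)) = 1/(1129 + ((-6 + 10*13)*(-128) - 106)) = 1/(1129 + ((-6 + 130)*(-128) - 106)) = 1/(1129 + (124*(-128) - 106)) = 1/(1129 + (-15872 - 106)) = 1/(1129 - 15978) = 1/(-14849) = -1/14849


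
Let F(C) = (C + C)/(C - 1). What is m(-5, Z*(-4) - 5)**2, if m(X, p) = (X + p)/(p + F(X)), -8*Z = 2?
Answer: 729/49 ≈ 14.878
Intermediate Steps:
Z = -1/4 (Z = -1/8*2 = -1/4 ≈ -0.25000)
F(C) = 2*C/(-1 + C) (F(C) = (2*C)/(-1 + C) = 2*C/(-1 + C))
m(X, p) = (X + p)/(p + 2*X/(-1 + X))
m(-5, Z*(-4) - 5)**2 = ((-1 - 5)*(-5 + (-1/4*(-4) - 5))/(2*(-5) + (-1/4*(-4) - 5)*(-1 - 5)))**2 = (-6*(-5 + (1 - 5))/(-10 + (1 - 5)*(-6)))**2 = (-6*(-5 - 4)/(-10 - 4*(-6)))**2 = (-6*(-9)/(-10 + 24))**2 = (-6*(-9)/14)**2 = ((1/14)*(-6)*(-9))**2 = (27/7)**2 = 729/49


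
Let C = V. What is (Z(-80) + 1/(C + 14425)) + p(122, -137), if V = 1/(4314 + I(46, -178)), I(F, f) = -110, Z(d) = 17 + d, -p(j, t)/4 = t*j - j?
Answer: 4080101570185/60642701 ≈ 67281.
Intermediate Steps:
p(j, t) = 4*j - 4*j*t (p(j, t) = -4*(t*j - j) = -4*(j*t - j) = -4*(-j + j*t) = 4*j - 4*j*t)
V = 1/4204 (V = 1/(4314 - 110) = 1/4204 ≈ 0.00023787)
C = 1/4204 ≈ 0.00023787
(Z(-80) + 1/(C + 14425)) + p(122, -137) = ((17 - 80) + 1/(1/4204 + 14425)) + 4*122*(1 - 1*(-137)) = (-63 + 1/(60642701/4204)) + 4*122*(1 + 137) = (-63 + 4204/60642701) + 4*122*138 = -3820485959/60642701 + 67344 = 4080101570185/60642701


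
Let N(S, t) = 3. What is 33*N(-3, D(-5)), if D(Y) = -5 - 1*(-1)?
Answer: 99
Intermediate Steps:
D(Y) = -4 (D(Y) = -5 + 1 = -4)
33*N(-3, D(-5)) = 33*3 = 99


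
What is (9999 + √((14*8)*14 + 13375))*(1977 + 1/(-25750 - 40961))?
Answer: 439581524118/22237 + 131887646*√14943/66711 ≈ 2.0010e+7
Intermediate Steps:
(9999 + √((14*8)*14 + 13375))*(1977 + 1/(-25750 - 40961)) = (9999 + √(112*14 + 13375))*(1977 + 1/(-66711)) = (9999 + √(1568 + 13375))*(1977 - 1/66711) = (9999 + √14943)*(131887646/66711) = 439581524118/22237 + 131887646*√14943/66711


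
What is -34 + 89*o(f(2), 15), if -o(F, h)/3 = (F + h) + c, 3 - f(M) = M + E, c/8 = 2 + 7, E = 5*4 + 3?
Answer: -17389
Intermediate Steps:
E = 23 (E = 20 + 3 = 23)
c = 72 (c = 8*(2 + 7) = 8*9 = 72)
f(M) = -20 - M (f(M) = 3 - (M + 23) = 3 - (23 + M) = 3 + (-23 - M) = -20 - M)
o(F, h) = -216 - 3*F - 3*h (o(F, h) = -3*((F + h) + 72) = -3*(72 + F + h) = -216 - 3*F - 3*h)
-34 + 89*o(f(2), 15) = -34 + 89*(-216 - 3*(-20 - 1*2) - 3*15) = -34 + 89*(-216 - 3*(-20 - 2) - 45) = -34 + 89*(-216 - 3*(-22) - 45) = -34 + 89*(-216 + 66 - 45) = -34 + 89*(-195) = -34 - 17355 = -17389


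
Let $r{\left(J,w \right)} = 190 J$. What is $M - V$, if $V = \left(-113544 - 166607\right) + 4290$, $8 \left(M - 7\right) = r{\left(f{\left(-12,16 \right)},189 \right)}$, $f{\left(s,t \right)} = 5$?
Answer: $\frac{1103947}{4} \approx 2.7599 \cdot 10^{5}$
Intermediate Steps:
$M = \frac{503}{4}$ ($M = 7 + \frac{190 \cdot 5}{8} = 7 + \frac{1}{8} \cdot 950 = 7 + \frac{475}{4} = \frac{503}{4} \approx 125.75$)
$V = -275861$ ($V = -280151 + 4290 = -275861$)
$M - V = \frac{503}{4} - -275861 = \frac{503}{4} + 275861 = \frac{1103947}{4}$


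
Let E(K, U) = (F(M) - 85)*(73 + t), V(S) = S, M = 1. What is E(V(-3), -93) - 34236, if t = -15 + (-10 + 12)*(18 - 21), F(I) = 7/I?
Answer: -38292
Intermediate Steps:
t = -21 (t = -15 + 2*(-3) = -15 - 6 = -21)
E(K, U) = -4056 (E(K, U) = (7/1 - 85)*(73 - 21) = (7*1 - 85)*52 = (7 - 85)*52 = -78*52 = -4056)
E(V(-3), -93) - 34236 = -4056 - 34236 = -38292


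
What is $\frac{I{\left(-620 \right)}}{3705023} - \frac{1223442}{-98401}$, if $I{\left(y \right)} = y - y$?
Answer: $\frac{1223442}{98401} \approx 12.433$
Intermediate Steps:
$I{\left(y \right)} = 0$
$\frac{I{\left(-620 \right)}}{3705023} - \frac{1223442}{-98401} = \frac{0}{3705023} - \frac{1223442}{-98401} = 0 \cdot \frac{1}{3705023} - - \frac{1223442}{98401} = 0 + \frac{1223442}{98401} = \frac{1223442}{98401}$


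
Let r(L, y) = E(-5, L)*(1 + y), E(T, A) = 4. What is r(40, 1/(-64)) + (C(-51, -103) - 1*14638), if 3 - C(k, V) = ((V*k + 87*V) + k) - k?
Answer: -174769/16 ≈ -10923.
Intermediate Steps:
C(k, V) = 3 - 87*V - V*k (C(k, V) = 3 - (((V*k + 87*V) + k) - k) = 3 - (((87*V + V*k) + k) - k) = 3 - ((k + 87*V + V*k) - k) = 3 - (87*V + V*k) = 3 + (-87*V - V*k) = 3 - 87*V - V*k)
r(L, y) = 4 + 4*y (r(L, y) = 4*(1 + y) = 4 + 4*y)
r(40, 1/(-64)) + (C(-51, -103) - 1*14638) = (4 + 4/(-64)) + ((3 - 87*(-103) - 1*(-103)*(-51)) - 1*14638) = (4 + 4*(-1/64)) + ((3 + 8961 - 5253) - 14638) = (4 - 1/16) + (3711 - 14638) = 63/16 - 10927 = -174769/16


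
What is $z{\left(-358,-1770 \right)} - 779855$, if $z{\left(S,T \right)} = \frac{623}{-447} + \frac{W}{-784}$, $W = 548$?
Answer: $- \frac{68324839607}{87612} \approx -7.7986 \cdot 10^{5}$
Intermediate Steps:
$z{\left(S,T \right)} = - \frac{183347}{87612}$ ($z{\left(S,T \right)} = \frac{623}{-447} + \frac{548}{-784} = 623 \left(- \frac{1}{447}\right) + 548 \left(- \frac{1}{784}\right) = - \frac{623}{447} - \frac{137}{196} = - \frac{183347}{87612}$)
$z{\left(-358,-1770 \right)} - 779855 = - \frac{183347}{87612} - 779855 = - \frac{68324839607}{87612}$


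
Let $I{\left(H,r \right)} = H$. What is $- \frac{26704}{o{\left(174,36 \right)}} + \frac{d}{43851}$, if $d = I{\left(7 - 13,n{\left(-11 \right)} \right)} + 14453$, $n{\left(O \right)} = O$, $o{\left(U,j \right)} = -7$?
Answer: $\frac{1171098233}{306957} \approx 3815.2$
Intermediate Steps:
$d = 14447$ ($d = \left(7 - 13\right) + 14453 = -6 + 14453 = 14447$)
$- \frac{26704}{o{\left(174,36 \right)}} + \frac{d}{43851} = - \frac{26704}{-7} + \frac{14447}{43851} = \left(-26704\right) \left(- \frac{1}{7}\right) + 14447 \cdot \frac{1}{43851} = \frac{26704}{7} + \frac{14447}{43851} = \frac{1171098233}{306957}$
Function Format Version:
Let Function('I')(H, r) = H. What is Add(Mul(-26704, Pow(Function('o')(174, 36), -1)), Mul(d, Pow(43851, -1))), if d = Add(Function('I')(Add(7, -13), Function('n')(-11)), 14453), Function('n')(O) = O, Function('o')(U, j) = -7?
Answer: Rational(1171098233, 306957) ≈ 3815.2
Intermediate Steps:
d = 14447 (d = Add(Add(7, -13), 14453) = Add(-6, 14453) = 14447)
Add(Mul(-26704, Pow(Function('o')(174, 36), -1)), Mul(d, Pow(43851, -1))) = Add(Mul(-26704, Pow(-7, -1)), Mul(14447, Pow(43851, -1))) = Add(Mul(-26704, Rational(-1, 7)), Mul(14447, Rational(1, 43851))) = Add(Rational(26704, 7), Rational(14447, 43851)) = Rational(1171098233, 306957)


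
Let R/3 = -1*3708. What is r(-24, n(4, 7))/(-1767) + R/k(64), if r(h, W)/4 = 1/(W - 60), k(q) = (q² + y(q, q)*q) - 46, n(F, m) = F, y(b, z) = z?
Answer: -137588683/100757874 ≈ -1.3655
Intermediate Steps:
k(q) = -46 + 2*q² (k(q) = (q² + q*q) - 46 = (q² + q²) - 46 = 2*q² - 46 = -46 + 2*q²)
r(h, W) = 4/(-60 + W) (r(h, W) = 4/(W - 60) = 4/(-60 + W))
R = -11124 (R = 3*(-1*3708) = 3*(-3708) = -11124)
r(-24, n(4, 7))/(-1767) + R/k(64) = (4/(-60 + 4))/(-1767) - 11124/(-46 + 2*64²) = (4/(-56))*(-1/1767) - 11124/(-46 + 2*4096) = (4*(-1/56))*(-1/1767) - 11124/(-46 + 8192) = -1/14*(-1/1767) - 11124/8146 = 1/24738 - 11124*1/8146 = 1/24738 - 5562/4073 = -137588683/100757874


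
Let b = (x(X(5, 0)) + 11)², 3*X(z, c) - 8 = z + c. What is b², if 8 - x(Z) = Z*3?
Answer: 1296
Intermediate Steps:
X(z, c) = 8/3 + c/3 + z/3 (X(z, c) = 8/3 + (z + c)/3 = 8/3 + (c + z)/3 = 8/3 + (c/3 + z/3) = 8/3 + c/3 + z/3)
x(Z) = 8 - 3*Z (x(Z) = 8 - Z*3 = 8 - 3*Z)
b = 36 (b = ((8 - 3*(8/3 + (⅓)*0 + (⅓)*5)) + 11)² = ((8 - 3*(8/3 + 0 + 5/3)) + 11)² = ((8 - 3*13/3) + 11)² = ((8 - 13) + 11)² = (-5 + 11)² = 6² = 36)
b² = 36² = 1296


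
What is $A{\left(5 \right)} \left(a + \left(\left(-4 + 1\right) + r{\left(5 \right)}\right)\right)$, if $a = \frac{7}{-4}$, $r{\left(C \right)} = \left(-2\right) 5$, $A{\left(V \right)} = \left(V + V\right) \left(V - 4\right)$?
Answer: $- \frac{295}{2} \approx -147.5$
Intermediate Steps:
$A{\left(V \right)} = 2 V \left(-4 + V\right)$
$r{\left(C \right)} = -10$
$a = - \frac{7}{4}$ ($a = 7 \left(- \frac{1}{4}\right) = - \frac{7}{4} \approx -1.75$)
$A{\left(5 \right)} \left(a + \left(\left(-4 + 1\right) + r{\left(5 \right)}\right)\right) = 2 \cdot 5 \left(-4 + 5\right) \left(- \frac{7}{4} + \left(\left(-4 + 1\right) - 10\right)\right) = 2 \cdot 5 \cdot 1 \left(- \frac{7}{4} - 13\right) = 10 \left(- \frac{7}{4} - 13\right) = 10 \left(- \frac{59}{4}\right) = - \frac{295}{2}$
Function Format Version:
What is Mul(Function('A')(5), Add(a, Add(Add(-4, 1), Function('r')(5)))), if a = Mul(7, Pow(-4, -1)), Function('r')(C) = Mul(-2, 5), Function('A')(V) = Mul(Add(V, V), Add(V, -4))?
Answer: Rational(-295, 2) ≈ -147.50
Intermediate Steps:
Function('A')(V) = Mul(2, V, Add(-4, V)) (Function('A')(V) = Mul(Mul(2, V), Add(-4, V)) = Mul(2, V, Add(-4, V)))
Function('r')(C) = -10
a = Rational(-7, 4) (a = Mul(7, Rational(-1, 4)) = Rational(-7, 4) ≈ -1.7500)
Mul(Function('A')(5), Add(a, Add(Add(-4, 1), Function('r')(5)))) = Mul(Mul(2, 5, Add(-4, 5)), Add(Rational(-7, 4), Add(Add(-4, 1), -10))) = Mul(Mul(2, 5, 1), Add(Rational(-7, 4), Add(-3, -10))) = Mul(10, Add(Rational(-7, 4), -13)) = Mul(10, Rational(-59, 4)) = Rational(-295, 2)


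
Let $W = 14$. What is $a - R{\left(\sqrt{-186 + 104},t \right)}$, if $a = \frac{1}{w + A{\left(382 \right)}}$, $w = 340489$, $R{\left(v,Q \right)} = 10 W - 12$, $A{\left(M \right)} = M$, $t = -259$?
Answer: $- \frac{43631487}{340871} \approx -128.0$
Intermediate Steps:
$R{\left(v,Q \right)} = 128$ ($R{\left(v,Q \right)} = 10 \cdot 14 - 12 = 140 - 12 = 128$)
$a = \frac{1}{340871}$ ($a = \frac{1}{340489 + 382} = \frac{1}{340871} \approx 2.9337 \cdot 10^{-6}$)
$a - R{\left(\sqrt{-186 + 104},t \right)} = \frac{1}{340871} - 128 = - \frac{43631487}{340871}$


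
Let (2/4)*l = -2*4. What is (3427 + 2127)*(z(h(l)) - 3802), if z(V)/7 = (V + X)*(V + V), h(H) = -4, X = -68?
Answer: 1277420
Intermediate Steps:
l = -16 (l = 2*(-2*4) = 2*(-8) = -16)
z(V) = 14*V*(-68 + V) (z(V) = 7*((V - 68)*(V + V)) = 7*((-68 + V)*(2*V)) = 7*(2*V*(-68 + V)) = 14*V*(-68 + V))
(3427 + 2127)*(z(h(l)) - 3802) = (3427 + 2127)*(14*(-4)*(-68 - 4) - 3802) = 5554*(14*(-4)*(-72) - 3802) = 5554*(4032 - 3802) = 5554*230 = 1277420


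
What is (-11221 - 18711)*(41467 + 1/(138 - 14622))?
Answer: -4494349866041/3621 ≈ -1.2412e+9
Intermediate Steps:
(-11221 - 18711)*(41467 + 1/(138 - 14622)) = -29932*(41467 + 1/(-14484)) = -29932*(41467 - 1/14484) = -29932*600608027/14484 = -4494349866041/3621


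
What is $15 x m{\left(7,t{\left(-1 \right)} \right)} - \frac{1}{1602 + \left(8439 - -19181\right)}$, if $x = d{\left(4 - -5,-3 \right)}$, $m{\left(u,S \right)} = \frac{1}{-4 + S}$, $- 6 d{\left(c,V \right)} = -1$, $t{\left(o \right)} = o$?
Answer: $- \frac{7306}{14611} \approx -0.50003$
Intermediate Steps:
$d{\left(c,V \right)} = \frac{1}{6}$ ($d{\left(c,V \right)} = \left(- \frac{1}{6}\right) \left(-1\right) = \frac{1}{6}$)
$x = \frac{1}{6} \approx 0.16667$
$15 x m{\left(7,t{\left(-1 \right)} \right)} - \frac{1}{1602 + \left(8439 - -19181\right)} = \frac{15 \cdot \frac{1}{6}}{-4 - 1} - \frac{1}{1602 + \left(8439 - -19181\right)} = \frac{5}{2 \left(-5\right)} - \frac{1}{1602 + \left(8439 + 19181\right)} = \frac{5}{2} \left(- \frac{1}{5}\right) - \frac{1}{1602 + 27620} = - \frac{1}{2} - \frac{1}{29222} = - \frac{7306}{14611}$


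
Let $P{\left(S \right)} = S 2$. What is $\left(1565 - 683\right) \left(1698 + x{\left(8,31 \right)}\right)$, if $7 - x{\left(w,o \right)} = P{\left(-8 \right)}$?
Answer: $1517922$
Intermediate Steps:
$P{\left(S \right)} = 2 S$
$x{\left(w,o \right)} = 23$ ($x{\left(w,o \right)} = 7 - 2 \left(-8\right) = 7 - -16 = 7 + 16 = 23$)
$\left(1565 - 683\right) \left(1698 + x{\left(8,31 \right)}\right) = \left(1565 - 683\right) \left(1698 + 23\right) = 882 \cdot 1721 = 1517922$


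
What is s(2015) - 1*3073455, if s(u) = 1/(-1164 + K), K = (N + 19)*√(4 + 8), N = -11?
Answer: -346820956117/112844 - √3/84633 ≈ -3.0735e+6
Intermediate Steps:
K = 16*√3 (K = (-11 + 19)*√(4 + 8) = 8*√12 = 8*(2*√3) = 16*√3 ≈ 27.713)
s(u) = 1/(-1164 + 16*√3)
s(2015) - 1*3073455 = (-97/112844 - √3/84633) - 1*3073455 = (-97/112844 - √3/84633) - 3073455 = -346820956117/112844 - √3/84633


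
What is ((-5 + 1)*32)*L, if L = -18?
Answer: 2304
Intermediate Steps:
((-5 + 1)*32)*L = ((-5 + 1)*32)*(-18) = -4*32*(-18) = -128*(-18) = 2304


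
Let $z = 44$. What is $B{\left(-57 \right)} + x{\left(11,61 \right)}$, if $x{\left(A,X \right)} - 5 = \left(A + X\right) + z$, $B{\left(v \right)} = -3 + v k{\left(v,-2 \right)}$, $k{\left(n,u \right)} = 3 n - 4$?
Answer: $10093$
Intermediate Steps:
$k{\left(n,u \right)} = -4 + 3 n$
$B{\left(v \right)} = -3 + v \left(-4 + 3 v\right)$
$x{\left(A,X \right)} = 49 + A + X$ ($x{\left(A,X \right)} = 5 + \left(\left(A + X\right) + 44\right) = 5 + \left(44 + A + X\right) = 49 + A + X$)
$B{\left(-57 \right)} + x{\left(11,61 \right)} = \left(-3 - 57 \left(-4 + 3 \left(-57\right)\right)\right) + \left(49 + 11 + 61\right) = \left(-3 - 57 \left(-4 - 171\right)\right) + 121 = \left(-3 - -9975\right) + 121 = \left(-3 + 9975\right) + 121 = 9972 + 121 = 10093$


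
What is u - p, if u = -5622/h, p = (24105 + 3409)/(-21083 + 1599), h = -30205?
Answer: 470299709/294257110 ≈ 1.5983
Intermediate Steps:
p = -13757/9742 (p = 27514/(-19484) = 27514*(-1/19484) = -13757/9742 ≈ -1.4121)
u = 5622/30205 (u = -5622/(-30205) = -5622*(-1/30205) = 5622/30205 ≈ 0.18613)
u - p = 5622/30205 - 1*(-13757/9742) = 5622/30205 + 13757/9742 = 470299709/294257110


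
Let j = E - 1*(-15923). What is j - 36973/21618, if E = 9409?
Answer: 547590203/21618 ≈ 25330.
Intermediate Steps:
j = 25332 (j = 9409 - 1*(-15923) = 9409 + 15923 = 25332)
j - 36973/21618 = 25332 - 36973/21618 = 547590203/21618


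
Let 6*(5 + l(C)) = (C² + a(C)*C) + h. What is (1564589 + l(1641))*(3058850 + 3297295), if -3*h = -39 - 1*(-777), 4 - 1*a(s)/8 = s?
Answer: -19937949279855/2 ≈ -9.9690e+12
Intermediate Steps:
a(s) = 32 - 8*s
h = -246 (h = -(-39 - 1*(-777))/3 = -(-39 + 777)/3 = -⅓*738 = -246)
l(C) = -46 + C²/6 + C*(32 - 8*C)/6 (l(C) = -5 + ((C² + (32 - 8*C)*C) - 246)/6 = -5 + ((C² + C*(32 - 8*C)) - 246)/6 = -5 + (-246 + C² + C*(32 - 8*C))/6 = -5 + (-41 + C²/6 + C*(32 - 8*C)/6) = -46 + C²/6 + C*(32 - 8*C)/6)
(1564589 + l(1641))*(3058850 + 3297295) = (1564589 + (-46 - 7/6*1641² + (16/3)*1641))*(3058850 + 3297295) = (1564589 + (-46 - 7/6*2692881 + 8752))*6356145 = (1564589 + (-46 - 6283389/2 + 8752))*6356145 = (1564589 - 6265977/2)*6356145 = -3136799/2*6356145 = -19937949279855/2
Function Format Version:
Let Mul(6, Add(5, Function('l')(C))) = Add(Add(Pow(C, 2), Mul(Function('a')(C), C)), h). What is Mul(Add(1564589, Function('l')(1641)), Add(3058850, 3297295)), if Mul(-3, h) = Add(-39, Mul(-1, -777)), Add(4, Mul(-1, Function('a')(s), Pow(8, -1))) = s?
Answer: Rational(-19937949279855, 2) ≈ -9.9690e+12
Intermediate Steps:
Function('a')(s) = Add(32, Mul(-8, s))
h = -246 (h = Mul(Rational(-1, 3), Add(-39, Mul(-1, -777))) = Mul(Rational(-1, 3), Add(-39, 777)) = Mul(Rational(-1, 3), 738) = -246)
Function('l')(C) = Add(-46, Mul(Rational(1, 6), Pow(C, 2)), Mul(Rational(1, 6), C, Add(32, Mul(-8, C)))) (Function('l')(C) = Add(-5, Mul(Rational(1, 6), Add(Add(Pow(C, 2), Mul(Add(32, Mul(-8, C)), C)), -246))) = Add(-5, Mul(Rational(1, 6), Add(Add(Pow(C, 2), Mul(C, Add(32, Mul(-8, C)))), -246))) = Add(-5, Mul(Rational(1, 6), Add(-246, Pow(C, 2), Mul(C, Add(32, Mul(-8, C)))))) = Add(-5, Add(-41, Mul(Rational(1, 6), Pow(C, 2)), Mul(Rational(1, 6), C, Add(32, Mul(-8, C))))) = Add(-46, Mul(Rational(1, 6), Pow(C, 2)), Mul(Rational(1, 6), C, Add(32, Mul(-8, C)))))
Mul(Add(1564589, Function('l')(1641)), Add(3058850, 3297295)) = Mul(Add(1564589, Add(-46, Mul(Rational(-7, 6), Pow(1641, 2)), Mul(Rational(16, 3), 1641))), Add(3058850, 3297295)) = Mul(Add(1564589, Add(-46, Mul(Rational(-7, 6), 2692881), 8752)), 6356145) = Mul(Add(1564589, Add(-46, Rational(-6283389, 2), 8752)), 6356145) = Mul(Add(1564589, Rational(-6265977, 2)), 6356145) = Mul(Rational(-3136799, 2), 6356145) = Rational(-19937949279855, 2)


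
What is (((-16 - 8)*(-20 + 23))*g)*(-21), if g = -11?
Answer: -16632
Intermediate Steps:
(((-16 - 8)*(-20 + 23))*g)*(-21) = (((-16 - 8)*(-20 + 23))*(-11))*(-21) = (-24*3*(-11))*(-21) = -72*(-11)*(-21) = 792*(-21) = -16632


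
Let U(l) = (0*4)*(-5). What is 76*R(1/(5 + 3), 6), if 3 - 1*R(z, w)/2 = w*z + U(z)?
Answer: 342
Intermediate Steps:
U(l) = 0 (U(l) = 0*(-5) = 0)
R(z, w) = 6 - 2*w*z (R(z, w) = 6 - 2*(w*z + 0) = 6 - 2*w*z)
76*R(1/(5 + 3), 6) = 76*(6 - 2*6/(5 + 3)) = 76*(6 - 2*6/8) = 76*(6 - 2*6*1/8) = 76*(6 - 3/2) = 76*(9/2) = 342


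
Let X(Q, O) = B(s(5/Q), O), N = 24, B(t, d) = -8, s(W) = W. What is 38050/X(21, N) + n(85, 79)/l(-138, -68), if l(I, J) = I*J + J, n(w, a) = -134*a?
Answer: -44319811/9316 ≈ -4757.4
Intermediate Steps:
l(I, J) = J + I*J
X(Q, O) = -8
38050/X(21, N) + n(85, 79)/l(-138, -68) = 38050/(-8) + (-134*79)/((-68*(1 - 138))) = 38050*(-⅛) - 10586/((-68*(-137))) = -19025/4 - 10586/9316 = -19025/4 - 10586*1/9316 = -19025/4 - 5293/4658 = -44319811/9316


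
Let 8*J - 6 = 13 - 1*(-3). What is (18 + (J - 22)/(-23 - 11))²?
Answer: 6375625/18496 ≈ 344.70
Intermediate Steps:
J = 11/4 (J = ¾ + (13 - 1*(-3))/8 = ¾ + (13 + 3)/8 = ¾ + (⅛)*16 = ¾ + 2 = 11/4 ≈ 2.7500)
(18 + (J - 22)/(-23 - 11))² = (18 + (11/4 - 22)/(-23 - 11))² = (18 - 77/4/(-34))² = (18 - 77/4*(-1/34))² = (18 + 77/136)² = (2525/136)² = 6375625/18496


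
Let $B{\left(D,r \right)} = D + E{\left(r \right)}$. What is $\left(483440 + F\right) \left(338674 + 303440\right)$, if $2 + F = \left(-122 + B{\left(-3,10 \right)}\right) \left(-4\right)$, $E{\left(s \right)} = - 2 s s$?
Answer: $311257056132$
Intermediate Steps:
$E{\left(s \right)} = - 2 s^{2}$
$B{\left(D,r \right)} = D - 2 r^{2}$
$F = 1298$ ($F = -2 + \left(-122 - \left(3 + 2 \cdot 10^{2}\right)\right) \left(-4\right) = -2 + \left(-122 - 203\right) \left(-4\right) = -2 - -1300 = -2 + 1300 = 1298$)
$\left(483440 + F\right) \left(338674 + 303440\right) = \left(483440 + 1298\right) \left(338674 + 303440\right) = 484738 \cdot 642114 = 311257056132$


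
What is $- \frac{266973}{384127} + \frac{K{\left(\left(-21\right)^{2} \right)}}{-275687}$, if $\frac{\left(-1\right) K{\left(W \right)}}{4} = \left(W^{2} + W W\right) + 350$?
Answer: $\frac{524580017045}{105898820249} \approx 4.9536$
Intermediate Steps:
$K{\left(W \right)} = -1400 - 8 W^{2}$ ($K{\left(W \right)} = - 4 \left(\left(W^{2} + W W\right) + 350\right) = - 4 \left(\left(W^{2} + W^{2}\right) + 350\right) = - 4 \left(2 W^{2} + 350\right) = - 4 \left(350 + 2 W^{2}\right) = -1400 - 8 W^{2}$)
$- \frac{266973}{384127} + \frac{K{\left(\left(-21\right)^{2} \right)}}{-275687} = - \frac{266973}{384127} + \frac{-1400 - 8 \left(\left(-21\right)^{2}\right)^{2}}{-275687} = \left(-266973\right) \frac{1}{384127} + \left(-1400 - 8 \cdot 441^{2}\right) \left(- \frac{1}{275687}\right) = - \frac{266973}{384127} + \left(-1400 - 1555848\right) \left(- \frac{1}{275687}\right) = - \frac{266973}{384127} - - \frac{1557248}{275687} = - \frac{266973}{384127} + \frac{1557248}{275687} = \frac{524580017045}{105898820249}$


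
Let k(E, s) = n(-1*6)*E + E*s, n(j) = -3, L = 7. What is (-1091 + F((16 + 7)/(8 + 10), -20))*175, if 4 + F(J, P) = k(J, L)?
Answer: -1716575/9 ≈ -1.9073e+5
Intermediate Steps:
k(E, s) = -3*E + E*s
F(J, P) = -4 + 4*J (F(J, P) = -4 + J*(-3 + 7) = -4 + J*4 = -4 + 4*J)
(-1091 + F((16 + 7)/(8 + 10), -20))*175 = (-1091 + (-4 + 4*((16 + 7)/(8 + 10))))*175 = (-1091 + (-4 + 4*(23/18)))*175 = (-1091 + (-4 + 46/9))*175 = (-1091 + 10/9)*175 = -9809/9*175 = -1716575/9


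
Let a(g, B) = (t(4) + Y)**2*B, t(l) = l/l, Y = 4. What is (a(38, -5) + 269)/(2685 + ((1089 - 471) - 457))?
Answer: 72/1423 ≈ 0.050597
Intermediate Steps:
t(l) = 1
a(g, B) = 25*B (a(g, B) = (1 + 4)**2*B = 5**2*B = 25*B)
(a(38, -5) + 269)/(2685 + ((1089 - 471) - 457)) = (25*(-5) + 269)/(2685 + ((1089 - 471) - 457)) = (-125 + 269)/(2685 + (618 - 457)) = 144/(2685 + 161) = 144/2846 = 144*(1/2846) = 72/1423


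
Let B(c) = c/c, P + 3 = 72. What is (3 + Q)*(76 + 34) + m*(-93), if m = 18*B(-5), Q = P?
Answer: 6246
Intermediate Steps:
P = 69 (P = -3 + 72 = 69)
B(c) = 1
Q = 69
m = 18 (m = 18*1 = 18)
(3 + Q)*(76 + 34) + m*(-93) = (3 + 69)*(76 + 34) + 18*(-93) = 72*110 - 1674 = 7920 - 1674 = 6246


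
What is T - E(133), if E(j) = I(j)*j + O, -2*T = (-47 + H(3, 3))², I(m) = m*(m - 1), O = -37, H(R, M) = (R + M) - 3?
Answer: -2335879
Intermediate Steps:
H(R, M) = -3 + M + R (H(R, M) = (M + R) - 3 = -3 + M + R)
I(m) = m*(-1 + m)
T = -968 (T = -(-47 + (-3 + 3 + 3))²/2 = -(-47 + 3)²/2 = -½*(-44)² = -½*1936 = -968)
E(j) = -37 + j²*(-1 + j) (E(j) = (j*(-1 + j))*j - 37 = j²*(-1 + j) - 37 = -37 + j²*(-1 + j))
T - E(133) = -968 - (-37 + 133²*(-1 + 133)) = -968 - (-37 + 17689*132) = -968 - (-37 + 2334948) = -968 - 1*2334911 = -968 - 2334911 = -2335879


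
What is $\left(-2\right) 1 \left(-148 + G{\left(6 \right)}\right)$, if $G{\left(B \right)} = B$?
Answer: $284$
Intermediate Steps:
$\left(-2\right) 1 \left(-148 + G{\left(6 \right)}\right) = \left(-2\right) 1 \left(-148 + 6\right) = \left(-2\right) \left(-142\right) = 284$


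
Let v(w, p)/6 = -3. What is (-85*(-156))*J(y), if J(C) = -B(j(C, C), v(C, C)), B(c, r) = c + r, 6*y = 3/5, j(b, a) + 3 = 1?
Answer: 265200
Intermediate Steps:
j(b, a) = -2 (j(b, a) = -3 + 1 = -2)
v(w, p) = -18 (v(w, p) = 6*(-3) = -18)
y = ⅒ (y = (3/5)/6 = ((⅕)*3)/6 = (⅙)*(⅗) = ⅒ ≈ 0.10000)
J(C) = 20 (J(C) = -(-2 - 18) = -1*(-20) = 20)
(-85*(-156))*J(y) = -85*(-156)*20 = 13260*20 = 265200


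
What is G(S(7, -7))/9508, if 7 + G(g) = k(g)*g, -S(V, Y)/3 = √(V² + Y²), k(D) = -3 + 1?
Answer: -7/9508 + 21*√2/4754 ≈ 0.0055108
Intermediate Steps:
k(D) = -2
S(V, Y) = -3*√(V² + Y²)
G(g) = -7 - 2*g
G(S(7, -7))/9508 = (-7 - (-6)*√(7² + (-7)²))/9508 = (-7 - (-6)*√(49 + 49))*(1/9508) = (-7 - (-6)*√98)*(1/9508) = (-7 - (-6)*7*√2)*(1/9508) = (-7 - (-42)*√2)*(1/9508) = (-7 + 42*√2)*(1/9508) = -7/9508 + 21*√2/4754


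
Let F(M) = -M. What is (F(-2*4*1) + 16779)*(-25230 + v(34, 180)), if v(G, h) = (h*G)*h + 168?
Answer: 18071843406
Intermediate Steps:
v(G, h) = 168 + G*h² (v(G, h) = (G*h)*h + 168 = G*h² + 168 = 168 + G*h²)
(F(-2*4*1) + 16779)*(-25230 + v(34, 180)) = (-(-2*4) + 16779)*(-25230 + (168 + 34*180²)) = (-(-8) + 16779)*(-25230 + (168 + 34*32400)) = (-1*(-8) + 16779)*(-25230 + (168 + 1101600)) = (8 + 16779)*(-25230 + 1101768) = 16787*1076538 = 18071843406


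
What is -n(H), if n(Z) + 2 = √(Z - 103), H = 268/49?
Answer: 2 - 9*I*√59/7 ≈ 2.0 - 9.8758*I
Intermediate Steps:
H = 268/49 (H = 268*(1/49) = 268/49 ≈ 5.4694)
n(Z) = -2 + √(-103 + Z) (n(Z) = -2 + √(Z - 103) = -2 + √(-103 + Z))
-n(H) = -(-2 + √(-103 + 268/49)) = -(-2 + √(-4779/49)) = -(-2 + 9*I*√59/7) = 2 - 9*I*√59/7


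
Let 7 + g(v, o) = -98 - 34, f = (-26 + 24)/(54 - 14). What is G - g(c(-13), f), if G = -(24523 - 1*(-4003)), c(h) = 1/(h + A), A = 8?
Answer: -28387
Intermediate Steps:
c(h) = 1/(8 + h) (c(h) = 1/(h + 8) = 1/(8 + h))
f = -1/20 (f = -2/40 = -2*1/40 = -1/20 ≈ -0.050000)
g(v, o) = -139 (g(v, o) = -7 + (-98 - 34) = -7 - 132 = -139)
G = -28526 (G = -(24523 + 4003) = -1*28526 = -28526)
G - g(c(-13), f) = -28526 - 1*(-139) = -28526 + 139 = -28387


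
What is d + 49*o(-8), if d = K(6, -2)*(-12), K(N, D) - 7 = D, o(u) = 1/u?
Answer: -529/8 ≈ -66.125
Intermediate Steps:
K(N, D) = 7 + D
d = -60 (d = (7 - 2)*(-12) = 5*(-12) = -60)
d + 49*o(-8) = -60 + 49/(-8) = -60 + 49*(-⅛) = -60 - 49/8 = -529/8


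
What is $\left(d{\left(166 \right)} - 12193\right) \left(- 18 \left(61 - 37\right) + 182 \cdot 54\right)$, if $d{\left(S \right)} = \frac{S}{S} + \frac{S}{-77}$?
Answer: $- \frac{8822374200}{77} \approx -1.1458 \cdot 10^{8}$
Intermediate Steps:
$d{\left(S \right)} = 1 - \frac{S}{77}$ ($d{\left(S \right)} = 1 + S \left(- \frac{1}{77}\right) = 1 - \frac{S}{77}$)
$\left(d{\left(166 \right)} - 12193\right) \left(- 18 \left(61 - 37\right) + 182 \cdot 54\right) = \left(\left(1 - \frac{166}{77}\right) - 12193\right) \left(- 18 \left(61 - 37\right) + 182 \cdot 54\right) = \left(\left(1 - \frac{166}{77}\right) - 12193\right) \left(\left(-18\right) 24 + 9828\right) = \left(- \frac{89}{77} - 12193\right) \left(-432 + 9828\right) = \left(- \frac{938950}{77}\right) 9396 = - \frac{8822374200}{77}$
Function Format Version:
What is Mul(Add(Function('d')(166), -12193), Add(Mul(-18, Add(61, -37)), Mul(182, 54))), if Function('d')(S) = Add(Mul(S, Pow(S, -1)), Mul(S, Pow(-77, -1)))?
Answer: Rational(-8822374200, 77) ≈ -1.1458e+8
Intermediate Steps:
Function('d')(S) = Add(1, Mul(Rational(-1, 77), S)) (Function('d')(S) = Add(1, Mul(S, Rational(-1, 77))) = Add(1, Mul(Rational(-1, 77), S)))
Mul(Add(Function('d')(166), -12193), Add(Mul(-18, Add(61, -37)), Mul(182, 54))) = Mul(Add(Add(1, Mul(Rational(-1, 77), 166)), -12193), Add(Mul(-18, Add(61, -37)), Mul(182, 54))) = Mul(Add(Add(1, Rational(-166, 77)), -12193), Add(Mul(-18, 24), 9828)) = Mul(Add(Rational(-89, 77), -12193), Add(-432, 9828)) = Mul(Rational(-938950, 77), 9396) = Rational(-8822374200, 77)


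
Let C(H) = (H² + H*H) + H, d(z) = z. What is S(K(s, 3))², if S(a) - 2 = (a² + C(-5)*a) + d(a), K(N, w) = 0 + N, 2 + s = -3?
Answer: 41209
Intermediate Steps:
s = -5 (s = -2 - 3 = -5)
K(N, w) = N
C(H) = H + 2*H² (C(H) = (H² + H²) + H = 2*H² + H = H + 2*H²)
S(a) = 2 + a² + 46*a (S(a) = 2 + ((a² + (-5*(1 + 2*(-5)))*a) + a) = 2 + ((a² + (-5*(1 - 10))*a) + a) = 2 + ((a² + (-5*(-9))*a) + a) = 2 + ((a² + 45*a) + a) = 2 + (a² + 46*a) = 2 + a² + 46*a)
S(K(s, 3))² = (2 + (-5)² + 46*(-5))² = (2 + 25 - 230)² = (-203)² = 41209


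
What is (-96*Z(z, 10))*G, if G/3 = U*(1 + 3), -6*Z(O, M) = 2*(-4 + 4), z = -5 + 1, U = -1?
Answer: 0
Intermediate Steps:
z = -4
Z(O, M) = 0 (Z(O, M) = -(-4 + 4)/3 = -0/3 = -1/6*0 = 0)
G = -12 (G = 3*(-(1 + 3)) = 3*(-1*4) = 3*(-4) = -12)
(-96*Z(z, 10))*G = -96*0*(-12) = 0*(-12) = 0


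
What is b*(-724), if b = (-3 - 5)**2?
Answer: -46336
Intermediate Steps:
b = 64 (b = (-8)**2 = 64)
b*(-724) = 64*(-724) = -46336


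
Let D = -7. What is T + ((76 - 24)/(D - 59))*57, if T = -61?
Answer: -1165/11 ≈ -105.91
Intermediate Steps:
T + ((76 - 24)/(D - 59))*57 = -61 + ((76 - 24)/(-7 - 59))*57 = -61 + (52/(-66))*57 = -61 + (52*(-1/66))*57 = -61 - 26/33*57 = -61 - 494/11 = -1165/11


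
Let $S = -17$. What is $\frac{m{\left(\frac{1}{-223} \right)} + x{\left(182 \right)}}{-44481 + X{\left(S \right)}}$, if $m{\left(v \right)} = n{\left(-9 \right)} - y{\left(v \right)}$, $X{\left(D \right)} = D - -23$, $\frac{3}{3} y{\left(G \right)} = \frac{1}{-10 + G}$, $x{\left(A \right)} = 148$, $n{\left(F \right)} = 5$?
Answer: $- \frac{341566}{99223725} \approx -0.0034424$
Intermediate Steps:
$y{\left(G \right)} = \frac{1}{-10 + G}$
$X{\left(D \right)} = 23 + D$ ($X{\left(D \right)} = D + 23 = 23 + D$)
$m{\left(v \right)} = 5 - \frac{1}{-10 + v}$
$\frac{m{\left(\frac{1}{-223} \right)} + x{\left(182 \right)}}{-44481 + X{\left(S \right)}} = \frac{\frac{-51 + \frac{5}{-223}}{-10 + \frac{1}{-223}} + 148}{-44481 + \left(23 - 17\right)} = \frac{\frac{-51 + 5 \left(- \frac{1}{223}\right)}{-10 - \frac{1}{223}} + 148}{-44481 + 6} = \frac{\frac{-51 - \frac{5}{223}}{- \frac{2231}{223}} + 148}{-44475} = \left(\left(- \frac{223}{2231}\right) \left(- \frac{11378}{223}\right) + 148\right) \left(- \frac{1}{44475}\right) = \left(\frac{11378}{2231} + 148\right) \left(- \frac{1}{44475}\right) = \frac{341566}{2231} \left(- \frac{1}{44475}\right) = - \frac{341566}{99223725}$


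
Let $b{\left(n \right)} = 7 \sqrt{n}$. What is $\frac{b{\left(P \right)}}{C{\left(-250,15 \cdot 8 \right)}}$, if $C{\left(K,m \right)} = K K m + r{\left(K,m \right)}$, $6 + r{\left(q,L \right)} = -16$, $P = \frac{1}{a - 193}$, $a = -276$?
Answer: $\frac{i \sqrt{469}}{502498526} \approx 4.3097 \cdot 10^{-8} i$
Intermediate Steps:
$P = - \frac{1}{469}$ ($P = \frac{1}{-276 - 193} = \frac{1}{-469} = - \frac{1}{469} \approx -0.0021322$)
$r{\left(q,L \right)} = -22$ ($r{\left(q,L \right)} = -6 - 16 = -22$)
$C{\left(K,m \right)} = -22 + m K^{2}$ ($C{\left(K,m \right)} = K K m - 22 = K^{2} m - 22 = m K^{2} - 22 = -22 + m K^{2}$)
$\frac{b{\left(P \right)}}{C{\left(-250,15 \cdot 8 \right)}} = \frac{7 \sqrt{- \frac{1}{469}}}{-22 + 15 \cdot 8 \left(-250\right)^{2}} = \frac{7 \frac{i \sqrt{469}}{469}}{-22 + 120 \cdot 62500} = \frac{\frac{1}{67} i \sqrt{469}}{-22 + 7500000} = \frac{\frac{1}{67} i \sqrt{469}}{7499978} = \frac{i \sqrt{469}}{67} \cdot \frac{1}{7499978} = \frac{i \sqrt{469}}{502498526}$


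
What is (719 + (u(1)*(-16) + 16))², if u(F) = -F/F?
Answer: 564001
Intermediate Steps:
u(F) = -1 (u(F) = -1*1 = -1)
(719 + (u(1)*(-16) + 16))² = (719 + (-1*(-16) + 16))² = (719 + (16 + 16))² = (719 + 32)² = 751² = 564001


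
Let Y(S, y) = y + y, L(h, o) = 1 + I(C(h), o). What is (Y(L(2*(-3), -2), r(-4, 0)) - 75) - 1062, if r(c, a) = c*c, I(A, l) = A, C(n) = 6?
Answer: -1105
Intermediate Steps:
L(h, o) = 7 (L(h, o) = 1 + 6 = 7)
r(c, a) = c**2
Y(S, y) = 2*y
(Y(L(2*(-3), -2), r(-4, 0)) - 75) - 1062 = (2*(-4)**2 - 75) - 1062 = (2*16 - 75) - 1062 = (32 - 75) - 1062 = -43 - 1062 = -1105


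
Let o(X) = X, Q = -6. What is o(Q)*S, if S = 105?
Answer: -630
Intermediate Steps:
o(Q)*S = -6*105 = -630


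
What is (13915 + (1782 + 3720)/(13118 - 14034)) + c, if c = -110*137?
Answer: -531741/458 ≈ -1161.0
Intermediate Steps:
c = -15070
(13915 + (1782 + 3720)/(13118 - 14034)) + c = (13915 + (1782 + 3720)/(13118 - 14034)) - 15070 = (13915 + 5502/(-916)) - 15070 = (13915 + 5502*(-1/916)) - 15070 = (13915 - 2751/458) - 15070 = 6370319/458 - 15070 = -531741/458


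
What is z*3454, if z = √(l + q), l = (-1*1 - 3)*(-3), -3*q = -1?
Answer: 3454*√111/3 ≈ 12130.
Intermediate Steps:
q = ⅓ (q = -⅓*(-1) = ⅓ ≈ 0.33333)
l = 12 (l = (-1 - 3)*(-3) = -4*(-3) = 12)
z = √111/3 (z = √(12 + ⅓) = √(37/3) = √111/3 ≈ 3.5119)
z*3454 = (√111/3)*3454 = 3454*√111/3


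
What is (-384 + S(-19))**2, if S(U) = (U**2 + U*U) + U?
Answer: 101761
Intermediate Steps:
S(U) = U + 2*U**2 (S(U) = (U**2 + U**2) + U = 2*U**2 + U = U + 2*U**2)
(-384 + S(-19))**2 = (-384 - 19*(1 + 2*(-19)))**2 = (-384 - 19*(1 - 38))**2 = (-384 - 19*(-37))**2 = (-384 + 703)**2 = 319**2 = 101761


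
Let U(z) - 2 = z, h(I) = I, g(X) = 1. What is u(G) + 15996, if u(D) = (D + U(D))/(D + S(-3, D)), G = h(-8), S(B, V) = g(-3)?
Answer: 15998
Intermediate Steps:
S(B, V) = 1
U(z) = 2 + z
G = -8
u(D) = (2 + 2*D)/(1 + D) (u(D) = (D + (2 + D))/(D + 1) = (2 + 2*D)/(1 + D))
u(G) + 15996 = 2 + 15996 = 15998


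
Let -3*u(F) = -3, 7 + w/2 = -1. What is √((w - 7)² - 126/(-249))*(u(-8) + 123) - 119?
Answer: -119 + 124*√3647767/83 ≈ 2734.4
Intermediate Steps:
w = -16 (w = -14 + 2*(-1) = -14 - 2 = -16)
u(F) = 1 (u(F) = -⅓*(-3) = 1)
√((w - 7)² - 126/(-249))*(u(-8) + 123) - 119 = √((-16 - 7)² - 126/(-249))*(1 + 123) - 119 = √((-23)² - 126*(-1/249))*124 - 119 = √(529 + 42/83)*124 - 119 = √(43949/83)*124 - 119 = (√3647767/83)*124 - 119 = 124*√3647767/83 - 119 = -119 + 124*√3647767/83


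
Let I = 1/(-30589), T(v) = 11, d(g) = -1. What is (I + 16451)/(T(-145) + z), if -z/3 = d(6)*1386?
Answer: 503219638/127525541 ≈ 3.9460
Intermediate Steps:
I = -1/30589 ≈ -3.2692e-5
z = 4158 (z = -(-3)*1386 = -3*(-1386) = 4158)
(I + 16451)/(T(-145) + z) = (-1/30589 + 16451)/(11 + 4158) = (503219638/30589)/4169 = (503219638/30589)*(1/4169) = 503219638/127525541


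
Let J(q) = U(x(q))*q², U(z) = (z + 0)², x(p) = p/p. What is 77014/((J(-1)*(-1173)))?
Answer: -77014/1173 ≈ -65.656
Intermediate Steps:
x(p) = 1
U(z) = z²
J(q) = q² (J(q) = 1²*q² = 1*q² = q²)
77014/((J(-1)*(-1173))) = 77014/(((-1)²*(-1173))) = 77014/((1*(-1173))) = 77014/(-1173) = 77014*(-1/1173) = -77014/1173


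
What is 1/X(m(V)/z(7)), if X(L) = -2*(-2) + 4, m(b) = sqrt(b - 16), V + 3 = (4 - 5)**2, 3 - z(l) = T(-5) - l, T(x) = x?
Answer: 1/8 ≈ 0.12500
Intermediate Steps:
z(l) = 8 + l (z(l) = 3 - (-5 - l) = 3 + (5 + l) = 8 + l)
V = -2 (V = -3 + (4 - 5)**2 = -3 + (-1)**2 = -3 + 1 = -2)
m(b) = sqrt(-16 + b)
X(L) = 8 (X(L) = 4 + 4 = 8)
1/X(m(V)/z(7)) = 1/8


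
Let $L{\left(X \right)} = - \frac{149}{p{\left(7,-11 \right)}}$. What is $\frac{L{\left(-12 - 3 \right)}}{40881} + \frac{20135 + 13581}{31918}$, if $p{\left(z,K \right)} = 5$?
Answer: $\frac{3443481599}{3262099395} \approx 1.0556$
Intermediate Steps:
$L{\left(X \right)} = - \frac{149}{5}$
$\frac{L{\left(-12 - 3 \right)}}{40881} + \frac{20135 + 13581}{31918} = - \frac{149}{5 \cdot 40881} + \frac{20135 + 13581}{31918} = \left(- \frac{149}{5}\right) \frac{1}{40881} + 33716 \cdot \frac{1}{31918} = - \frac{149}{204405} + \frac{16858}{15959} = \frac{3443481599}{3262099395}$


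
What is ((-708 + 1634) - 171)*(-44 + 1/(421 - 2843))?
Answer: -80459595/2422 ≈ -33220.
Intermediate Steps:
((-708 + 1634) - 171)*(-44 + 1/(421 - 2843)) = (926 - 171)*(-44 + 1/(-2422)) = 755*(-44 - 1/2422) = 755*(-106569/2422) = -80459595/2422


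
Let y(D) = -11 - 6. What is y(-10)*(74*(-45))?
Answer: 56610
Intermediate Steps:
y(D) = -17
y(-10)*(74*(-45)) = -1258*(-45) = -17*(-3330) = 56610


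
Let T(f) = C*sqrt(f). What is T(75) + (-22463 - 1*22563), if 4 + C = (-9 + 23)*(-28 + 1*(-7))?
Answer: -45026 - 2470*sqrt(3) ≈ -49304.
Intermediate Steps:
C = -494 (C = -4 + (-9 + 23)*(-28 + 1*(-7)) = -4 + 14*(-28 - 7) = -4 + 14*(-35) = -4 - 490 = -494)
T(f) = -494*sqrt(f)
T(75) + (-22463 - 1*22563) = -2470*sqrt(3) + (-22463 - 1*22563) = -2470*sqrt(3) + (-22463 - 22563) = -2470*sqrt(3) - 45026 = -45026 - 2470*sqrt(3)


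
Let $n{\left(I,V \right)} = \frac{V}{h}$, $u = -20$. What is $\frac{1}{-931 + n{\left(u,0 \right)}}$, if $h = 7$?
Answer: $- \frac{1}{931} \approx -0.0010741$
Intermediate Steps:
$n{\left(I,V \right)} = \frac{V}{7}$
$\frac{1}{-931 + n{\left(u,0 \right)}} = \frac{1}{-931 + \frac{1}{7} \cdot 0} = \frac{1}{-931 + 0} = \frac{1}{-931} = - \frac{1}{931}$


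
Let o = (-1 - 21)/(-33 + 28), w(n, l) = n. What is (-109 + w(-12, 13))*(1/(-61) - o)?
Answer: 162987/305 ≈ 534.38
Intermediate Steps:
o = 22/5 (o = -22/(-5) = -22*(-⅕) = 22/5 ≈ 4.4000)
(-109 + w(-12, 13))*(1/(-61) - o) = (-109 - 12)*(1/(-61) - 1*22/5) = -121*(-1/61 - 22/5) = -121*(-1347/305) = 162987/305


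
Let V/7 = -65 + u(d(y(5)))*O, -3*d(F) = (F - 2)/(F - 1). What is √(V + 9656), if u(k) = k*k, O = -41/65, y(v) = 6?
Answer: √8746402145/975 ≈ 95.920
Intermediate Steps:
O = -41/65 (O = -41*1/65 = -41/65 ≈ -0.63077)
d(F) = -(-2 + F)/(3*(-1 + F)) (d(F) = -(F - 2)/(3*(F - 1)) = -(-2 + F)/(3*(-1 + F)))
u(k) = k²
V = -6658967/14625 (V = 7*(-65 + ((2 - 1*6)/(3*(-1 + 6)))²*(-41/65)) = 7*(-65 + ((⅓)*(2 - 6)/5)²*(-41/65)) = 7*(-65 + ((⅓)*(⅕)*(-4))²*(-41/65)) = 7*(-65 + (-4/15)²*(-41/65)) = 7*(-65 + (16/225)*(-41/65)) = 7*(-65 - 656/14625) = 7*(-951281/14625) = -6658967/14625 ≈ -455.31)
√(V + 9656) = √(-6658967/14625 + 9656) = √(134560033/14625) = √8746402145/975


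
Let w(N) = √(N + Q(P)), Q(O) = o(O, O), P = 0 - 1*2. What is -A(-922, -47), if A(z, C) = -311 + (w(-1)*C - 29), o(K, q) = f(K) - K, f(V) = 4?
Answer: 340 + 47*√5 ≈ 445.10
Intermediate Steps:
P = -2 (P = 0 - 2 = -2)
o(K, q) = 4 - K
Q(O) = 4 - O
w(N) = √(6 + N) (w(N) = √(N + (4 - 1*(-2))) = √(N + (4 + 2)) = √(N + 6) = √(6 + N))
A(z, C) = -340 + C*√5 (A(z, C) = -311 + (√(6 - 1)*C - 29) = -311 + (√5*C - 29) = -311 + (C*√5 - 29) = -311 + (-29 + C*√5) = -340 + C*√5)
-A(-922, -47) = -(-340 - 47*√5) = 340 + 47*√5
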